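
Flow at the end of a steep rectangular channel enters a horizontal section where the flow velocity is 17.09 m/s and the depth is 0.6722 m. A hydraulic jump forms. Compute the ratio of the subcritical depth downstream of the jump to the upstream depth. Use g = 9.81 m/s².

Fr₁ = V₁/√(g·y₁) = 17.09/√(9.81×0.6722) = 6.655.
Sequent-depth ratio: y₂/y₁ = ½[√(1 + 8Fr₁²) − 1] = ½[√355.33 − 1] = 8.925.

y₂/y₁ = 8.925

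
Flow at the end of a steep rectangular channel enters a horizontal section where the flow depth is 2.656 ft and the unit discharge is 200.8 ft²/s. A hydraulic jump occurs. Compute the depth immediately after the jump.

y₂ = 29.41 ft

V₁ = q/y₁ = 200.8/2.656 = 75.60 ft/s. Fr₁ = V₁/√(g·y₁) = 75.60/√(32.2×2.656) = 8.175.
By Bélanger, y₂/y₁ = ½[√(1 + 8Fr₁²) − 1] = ½[√535.66 − 1] = 11.07.
y₂ = 11.07 × 2.656 = 29.41 ft.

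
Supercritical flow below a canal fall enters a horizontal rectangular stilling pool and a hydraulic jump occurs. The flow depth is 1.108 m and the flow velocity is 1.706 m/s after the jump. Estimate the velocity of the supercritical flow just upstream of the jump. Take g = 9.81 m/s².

V₁ = 4.416 m/s

Fr₂ = V₂/√(g·y₂) = 1.706/√(9.81×1.108) = 0.5175.
Since the conjugate-depth ratio holds either way, y₁/y₂ = ½[√(1 + 8Fr₂²) − 1] = ½[√3.1421 − 1] = 0.3863.
y₁ = 0.3863 × 1.108 = 0.4280 m.
V₁ = q/y₁ = 1.890/0.4280 = 4.416 m/s.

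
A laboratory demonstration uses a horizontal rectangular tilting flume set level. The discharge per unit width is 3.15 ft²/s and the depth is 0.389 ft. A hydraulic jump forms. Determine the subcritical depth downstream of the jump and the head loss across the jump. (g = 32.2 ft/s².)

y₂ = 1.08 ft; ΔE = 0.196 ft

V₁ = q/y₁ = 3.15/0.389 = 8.10 ft/s. Fr₁ = V₁/√(g·y₁) = 8.10/√(32.2×0.389) = 2.29.
Bélanger equation: y₂/y₁ = ½[√(1 + 8Fr₁²) − 1] = ½[√42.88 − 1] = 2.77.
y₂ = 2.77 × 0.389 = 1.08 ft.
V₂ = q/y₂ = 3.15/1.08 = 2.92 ft/s. E₁ = y₁ + V₁²/2g = 1.41 ft; E₂ = y₂ + V₂²/2g = 1.21 ft. ΔE = E₁ − E₂ = 0.196 ft.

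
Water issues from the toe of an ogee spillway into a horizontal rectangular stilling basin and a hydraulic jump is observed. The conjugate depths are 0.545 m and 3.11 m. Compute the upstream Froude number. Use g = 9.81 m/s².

Fr₁ = 4.37

For a rectangular channel the momentum equation gives q² = ½·g·y₁·y₂·(y₁ + y₂) = ½×9.81×0.545×3.11×3.65 = 30.4.
q = √30.4 = 5.51 m²/s.
V₁ = q/y₁ = 10.1 m/s; Fr₁ = V₁/√(g·y₁) = 4.37.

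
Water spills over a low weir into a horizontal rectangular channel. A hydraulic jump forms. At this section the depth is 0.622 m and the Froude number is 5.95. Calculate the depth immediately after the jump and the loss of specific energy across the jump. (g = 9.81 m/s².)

Fr₁ = 5.95 (given).
From the momentum equation for a rectangular channel, y₂/y₁ = ½[√(1 + 8Fr₁²) − 1] = ½[√284.2 − 1] = 7.93.
y₂ = 7.93 × 0.622 = 4.93 m.
Head loss: ΔE = (y₂ − y₁)³/(4y₁y₂) = (4.93 − 0.622)³/(4×0.622×4.93) = 80.1/12.3 = 6.52 m.

y₂ = 4.93 m; ΔE = 6.52 m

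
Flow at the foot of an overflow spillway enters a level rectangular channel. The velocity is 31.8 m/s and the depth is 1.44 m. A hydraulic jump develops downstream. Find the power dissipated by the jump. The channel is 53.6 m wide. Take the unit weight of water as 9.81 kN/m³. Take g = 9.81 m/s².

Fr₁ = V₁/√(g·y₁) = 31.8/√(9.81×1.44) = 8.46.
Conjugate-depth relation: y₂/y₁ = ½[√(1 + 8Fr₁²) − 1] = ½[√573.7 − 1] = 11.5.
y₂ = 11.5 × 1.44 = 16.5 m.
Head loss: ΔE = (y₂ − y₁)³/(4y₁y₂) = (16.5 − 1.44)³/(4×1.44×16.5) = 3433/95.2 = 36.1 m.
q = V₁·y₁ = 31.8 × 1.44 = 45.8 m²/s. Q = q·b = 45.8 × 53.6 = 2454 m³/s. P = γ·Q·ΔE = 9.81 × 2454 × 36.1 = 868373 kW.

P = 868373 kW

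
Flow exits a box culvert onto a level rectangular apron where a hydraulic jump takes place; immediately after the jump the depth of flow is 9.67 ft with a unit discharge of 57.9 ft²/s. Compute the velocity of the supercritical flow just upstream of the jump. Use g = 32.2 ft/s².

V₁ = 31.0 ft/s

V₂ = q/y₂ = 57.9/9.67 = 5.99 ft/s; Fr₂ = V₂/√(g·y₂) = 0.339.
Since the conjugate-depth ratio holds either way, y₁/y₂ = ½[√(1 + 8Fr₂²) − 1] = ½[√1.921 − 1] = 0.193.
y₁ = 0.193 × 9.67 = 1.87 ft.
V₁ = q/y₁ = 57.9/1.87 = 31.0 ft/s.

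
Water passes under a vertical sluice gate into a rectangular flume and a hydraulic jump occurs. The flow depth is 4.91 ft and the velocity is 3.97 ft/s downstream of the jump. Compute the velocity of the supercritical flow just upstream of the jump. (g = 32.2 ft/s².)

V₁ = 23.3 ft/s

Fr₂ = V₂/√(g·y₂) = 3.97/√(32.2×4.91) = 0.316.
From the momentum equation (using Fr₂), y₁/y₂ = ½[√(1 + 8Fr₂²) − 1] = ½[√1.798 − 1] = 0.170.
y₁ = 0.170 × 4.91 = 0.836 ft.
V₁ = q/y₁ = 19.5/0.836 = 23.3 ft/s.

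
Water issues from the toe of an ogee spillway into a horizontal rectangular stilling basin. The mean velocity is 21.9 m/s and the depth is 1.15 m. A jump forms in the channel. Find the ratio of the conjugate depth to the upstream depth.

y₂/y₁ = 8.73

Fr₁ = V₁/√(g·y₁) = 21.9/√(9.81×1.15) = 6.52.
From the momentum equation for a rectangular channel, y₂/y₁ = ½[√(1 + 8Fr₁²) − 1] = ½[√341.1 − 1] = 8.73.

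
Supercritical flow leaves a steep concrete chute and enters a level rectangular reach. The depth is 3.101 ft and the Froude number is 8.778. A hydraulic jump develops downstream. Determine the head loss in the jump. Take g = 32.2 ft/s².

Fr₁ = 8.778 (given).
Bélanger equation: y₂/y₁ = ½[√(1 + 8Fr₁²) − 1] = ½[√617.43 − 1] = 11.92.
y₂ = 11.92 × 3.101 = 36.98 ft.
Head loss: ΔE = (y₂ − y₁)³/(4y₁y₂) = (36.98 − 3.101)³/(4×3.101×36.98) = 38874/458.7 = 84.76 ft.

ΔE = 84.76 ft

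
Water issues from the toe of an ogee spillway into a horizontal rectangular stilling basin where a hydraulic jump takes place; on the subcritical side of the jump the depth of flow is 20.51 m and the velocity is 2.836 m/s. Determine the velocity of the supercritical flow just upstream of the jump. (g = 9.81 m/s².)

V₁ = 38.11 m/s

Fr₂ = V₂/√(g·y₂) = 2.836/√(9.81×20.51) = 0.1999.
Since the conjugate-depth ratio holds either way, y₁/y₂ = ½[√(1 + 8Fr₂²) − 1] = ½[√1.3198 − 1] = 0.07441.
y₁ = 0.07441 × 20.51 = 1.526 m.
V₁ = q/y₁ = 58.17/1.526 = 38.11 m/s.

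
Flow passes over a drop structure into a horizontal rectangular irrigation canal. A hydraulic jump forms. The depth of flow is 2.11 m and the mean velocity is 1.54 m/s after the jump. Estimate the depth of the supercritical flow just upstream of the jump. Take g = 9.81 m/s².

Fr₂ = V₂/√(g·y₂) = 1.54/√(9.81×2.11) = 0.338.
Applying the sequent-depth relation in reverse, y₁/y₂ = ½[√(1 + 8Fr₂²) − 1] = ½[√1.917 − 1] = 0.192.
y₁ = 0.192 × 2.11 = 0.406 m.

y₁ = 0.406 m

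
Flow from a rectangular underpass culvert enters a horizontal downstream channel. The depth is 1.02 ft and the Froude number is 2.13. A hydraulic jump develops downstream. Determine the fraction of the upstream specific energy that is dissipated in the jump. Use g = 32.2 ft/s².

Fr₁ = 2.13 (given).
Conjugate-depth relation: y₂/y₁ = ½[√(1 + 8Fr₁²) − 1] = ½[√37.30 − 1] = 2.55.
y₂ = 2.55 × 1.02 = 2.60 ft.
E₁ = y₁(1 + Fr₁²/2) = 1.02×(1 + 2.13²/2) = 3.33 ft. ΔE = (y₂ − y₁)³/(4y₁y₂) = 0.374 ft. ΔE/E₁ = 0.374/3.33 = 0.112.

ΔE/E₁ = 0.112 (11.2%)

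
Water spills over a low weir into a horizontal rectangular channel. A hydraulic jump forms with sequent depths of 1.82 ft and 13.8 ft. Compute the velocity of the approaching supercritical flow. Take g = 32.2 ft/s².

For a rectangular channel the momentum equation gives q² = ½·g·y₁·y₂·(y₁ + y₂) = ½×32.2×1.82×13.8×15.6 = 6316.
q = √6316 = 79.5 ft²/s.
V₁ = q/y₁ = 79.5/1.82 = 43.7 ft/s.

V₁ = 43.7 ft/s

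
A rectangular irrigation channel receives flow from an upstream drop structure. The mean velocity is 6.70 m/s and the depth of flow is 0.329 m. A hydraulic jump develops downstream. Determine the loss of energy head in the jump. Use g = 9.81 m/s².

ΔE = 0.939 m

Fr₁ = V₁/√(g·y₁) = 6.70/√(9.81×0.329) = 3.73.
Bélanger equation: y₂/y₁ = ½[√(1 + 8Fr₁²) − 1] = ½[√112.3 − 1] = 4.80.
y₂ = 4.80 × 0.329 = 1.58 m.
Head loss: ΔE = (y₂ − y₁)³/(4y₁y₂) = (1.58 − 0.329)³/(4×0.329×1.58) = 1.95/2.08 = 0.939 m.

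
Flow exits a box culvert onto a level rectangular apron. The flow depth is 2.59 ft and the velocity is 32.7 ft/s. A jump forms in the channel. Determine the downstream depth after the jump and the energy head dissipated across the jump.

y₂ = 11.9 ft; ΔE = 6.52 ft

Fr₁ = V₁/√(g·y₁) = 32.7/√(32.2×2.59) = 3.58.
Bélanger equation: y₂/y₁ = ½[√(1 + 8Fr₁²) − 1] = ½[√103.6 − 1] = 4.59.
y₂ = 4.59 × 2.59 = 11.9 ft.
Head loss: ΔE = (y₂ − y₁)³/(4y₁y₂) = (11.9 − 2.59)³/(4×2.59×11.9) = 803/123 = 6.52 ft.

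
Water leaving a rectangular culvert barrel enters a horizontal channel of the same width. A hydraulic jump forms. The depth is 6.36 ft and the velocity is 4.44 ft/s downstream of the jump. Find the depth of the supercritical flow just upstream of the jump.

Fr₂ = V₂/√(g·y₂) = 4.44/√(32.2×6.36) = 0.310.
From the momentum equation (using Fr₂), y₁/y₂ = ½[√(1 + 8Fr₂²) − 1] = ½[√1.770 − 1] = 0.165.
y₁ = 0.165 × 6.36 = 1.05 ft.

y₁ = 1.05 ft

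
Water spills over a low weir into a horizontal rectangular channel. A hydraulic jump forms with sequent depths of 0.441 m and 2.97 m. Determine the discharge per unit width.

q = 4.68 m²/s

For a rectangular channel the momentum equation gives q² = ½·g·y₁·y₂·(y₁ + y₂) = ½×9.81×0.441×2.97×3.41 = 21.9.
q = √21.9 = 4.68 m²/s.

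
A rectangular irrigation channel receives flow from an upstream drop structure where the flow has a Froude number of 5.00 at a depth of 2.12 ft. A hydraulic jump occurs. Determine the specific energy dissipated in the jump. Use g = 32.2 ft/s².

ΔE = 14.0 ft

Fr₁ = 5.00 (given).
Conjugate-depth relation: y₂/y₁ = ½[√(1 + 8Fr₁²) − 1] = ½[√201.0 − 1] = 6.59.
y₂ = 6.59 × 2.12 = 14.0 ft.
Head loss: ΔE = (y₂ − y₁)³/(4y₁y₂) = (14.0 − 2.12)³/(4×2.12×14.0) = 1663/118 = 14.0 ft.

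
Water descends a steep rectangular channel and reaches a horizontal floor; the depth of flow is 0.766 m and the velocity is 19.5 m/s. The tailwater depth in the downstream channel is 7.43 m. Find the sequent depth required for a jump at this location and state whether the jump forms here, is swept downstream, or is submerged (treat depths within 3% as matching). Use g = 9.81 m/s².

Fr₁ = V₁/√(g·y₁) = 19.5/√(9.81×0.766) = 7.11.
Sequent-depth ratio: y₂/y₁ = ½[√(1 + 8Fr₁²) − 1] = ½[√405.8 − 1] = 9.57.
y₂ = 9.57 × 0.766 = 7.33 m.
Tailwater y_tw = 7.43 m: y_tw ≈ y₂, so the jump forms here.

y₂ = 7.33 m; the jump forms here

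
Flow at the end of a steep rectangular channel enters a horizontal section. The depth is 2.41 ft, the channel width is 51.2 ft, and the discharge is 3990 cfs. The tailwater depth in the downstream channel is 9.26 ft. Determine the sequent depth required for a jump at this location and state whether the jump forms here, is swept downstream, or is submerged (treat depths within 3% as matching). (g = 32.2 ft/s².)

y₂ = 11.4 ft; the jump is swept downstream

q = Q/b = 3990/51.2 = 77.9 ft²/s; V₁ = q/y₁ = 32.3 ft/s. Fr₁ = V₁/√(g·y₁) = 3.67.
From the momentum equation for a rectangular channel, y₂/y₁ = ½[√(1 + 8Fr₁²) − 1] = ½[√108.8 − 1] = 4.72.
y₂ = 4.72 × 2.41 = 11.4 ft.
Tailwater y_tw = 9.26 ft: y_tw < y₂, so the jump is swept downstream.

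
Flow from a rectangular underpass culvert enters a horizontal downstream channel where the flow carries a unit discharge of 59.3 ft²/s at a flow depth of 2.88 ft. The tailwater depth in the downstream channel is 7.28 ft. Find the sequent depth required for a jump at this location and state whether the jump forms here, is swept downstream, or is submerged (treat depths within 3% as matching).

V₁ = q/y₁ = 59.3/2.88 = 20.6 ft/s. Fr₁ = V₁/√(g·y₁) = 20.6/√(32.2×2.88) = 2.14.
Sequent-depth ratio: y₂/y₁ = ½[√(1 + 8Fr₁²) − 1] = ½[√37.57 − 1] = 2.56.
y₂ = 2.56 × 2.88 = 7.39 ft.
Tailwater y_tw = 7.28 ft: y_tw ≈ y₂, so the jump forms here.

y₂ = 7.39 ft; the jump forms here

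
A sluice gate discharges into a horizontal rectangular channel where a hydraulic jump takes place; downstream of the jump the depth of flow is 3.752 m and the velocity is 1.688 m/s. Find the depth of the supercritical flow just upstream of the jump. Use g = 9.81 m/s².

Fr₂ = V₂/√(g·y₂) = 1.688/√(9.81×3.752) = 0.2782.
From the momentum equation (using Fr₂), y₁/y₂ = ½[√(1 + 8Fr₂²) − 1] = ½[√1.6193 − 1] = 0.1363.
y₁ = 0.1363 × 3.752 = 0.5112 m.

y₁ = 0.5112 m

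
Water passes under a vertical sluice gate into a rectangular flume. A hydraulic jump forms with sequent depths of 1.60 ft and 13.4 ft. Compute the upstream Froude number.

Fr₁ = 6.27

For a rectangular channel the momentum equation gives q² = ½·g·y₁·y₂·(y₁ + y₂) = ½×32.2×1.60×13.4×15.0 = 5178.
q = √5178 = 72.0 ft²/s.
V₁ = q/y₁ = 45.0 ft/s; Fr₁ = V₁/√(g·y₁) = 6.27.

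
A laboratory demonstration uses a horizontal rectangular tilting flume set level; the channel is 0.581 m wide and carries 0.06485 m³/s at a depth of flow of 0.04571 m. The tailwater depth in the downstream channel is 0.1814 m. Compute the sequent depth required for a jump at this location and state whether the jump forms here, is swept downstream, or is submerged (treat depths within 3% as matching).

q = Q/b = 0.06485/0.581 = 0.1116 m²/s; V₁ = q/y₁ = 2.442 m/s. Fr₁ = V₁/√(g·y₁) = 3.647.
Bélanger equation: y₂/y₁ = ½[√(1 + 8Fr₁²) − 1] = ½[√107.38 − 1] = 4.681.
y₂ = 4.681 × 0.04571 = 0.2140 m.
Tailwater y_tw = 0.1814 m: y_tw < y₂, so the jump is swept downstream.

y₂ = 0.2140 m; the jump is swept downstream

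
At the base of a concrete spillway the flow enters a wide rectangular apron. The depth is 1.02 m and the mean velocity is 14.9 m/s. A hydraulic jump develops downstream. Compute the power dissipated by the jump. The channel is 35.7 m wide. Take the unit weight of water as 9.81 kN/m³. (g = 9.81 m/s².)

P = 30528 kW

Fr₁ = V₁/√(g·y₁) = 14.9/√(9.81×1.02) = 4.71.
Conjugate-depth relation: y₂/y₁ = ½[√(1 + 8Fr₁²) − 1] = ½[√178.5 − 1] = 6.18.
y₂ = 6.18 × 1.02 = 6.30 m.
Head loss: ΔE = (y₂ − y₁)³/(4y₁y₂) = (6.30 − 1.02)³/(4×1.02×6.30) = 148/25.7 = 5.74 m.
q = V₁·y₁ = 14.9 × 1.02 = 15.2 m²/s. Q = q·b = 15.2 × 35.7 = 543 m³/s. P = γ·Q·ΔE = 9.81 × 543 × 5.74 = 30528 kW.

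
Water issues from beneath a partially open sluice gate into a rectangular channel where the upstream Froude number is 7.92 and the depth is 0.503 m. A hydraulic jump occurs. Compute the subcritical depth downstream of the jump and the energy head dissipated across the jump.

y₂ = 5.39 m; ΔE = 10.8 m

Fr₁ = 7.92 (given).
Bélanger equation: y₂/y₁ = ½[√(1 + 8Fr₁²) − 1] = ½[√502.8 − 1] = 10.7.
y₂ = 10.7 × 0.503 = 5.39 m.
V₁ = Fr₁·√(g·y₁) = 7.92×√(9.81×0.503) = 17.6 m/s; q = V₁·y₁ = 8.85 m²/s. V₂ = q/y₂ = 8.85/5.39 = 1.64 m/s. E₁ = y₁ + V₁²/2g = 16.3 m; E₂ = y₂ + V₂²/2g = 5.53 m. ΔE = E₁ − E₂ = 10.8 m.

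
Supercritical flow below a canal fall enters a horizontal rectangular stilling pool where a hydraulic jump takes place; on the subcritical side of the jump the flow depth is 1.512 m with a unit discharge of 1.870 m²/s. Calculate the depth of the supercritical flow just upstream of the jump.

y₁ = 0.2653 m

V₂ = q/y₂ = 1.870/1.512 = 1.237 m/s; Fr₂ = V₂/√(g·y₂) = 0.3211.
Since the conjugate-depth ratio holds either way, y₁/y₂ = ½[√(1 + 8Fr₂²) − 1] = ½[√1.8250 − 1] = 0.1755.
y₁ = 0.1755 × 1.512 = 0.2653 m.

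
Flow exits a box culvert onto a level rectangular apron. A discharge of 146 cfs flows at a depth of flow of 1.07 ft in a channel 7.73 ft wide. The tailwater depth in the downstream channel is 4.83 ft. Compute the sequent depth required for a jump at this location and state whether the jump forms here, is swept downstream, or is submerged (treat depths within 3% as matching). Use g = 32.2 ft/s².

y₂ = 4.05 ft; the jump is submerged

q = Q/b = 146/7.73 = 18.9 ft²/s; V₁ = q/y₁ = 17.7 ft/s. Fr₁ = V₁/√(g·y₁) = 3.01.
Sequent-depth ratio: y₂/y₁ = ½[√(1 + 8Fr₁²) − 1] = ½[√73.35 − 1] = 3.78.
y₂ = 3.78 × 1.07 = 4.05 ft.
Tailwater y_tw = 4.83 ft: y_tw > y₂, so the jump is submerged.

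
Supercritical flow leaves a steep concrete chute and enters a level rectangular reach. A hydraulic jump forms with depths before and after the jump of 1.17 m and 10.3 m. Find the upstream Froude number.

For a rectangular channel the momentum equation gives q² = ½·g·y₁·y₂·(y₁ + y₂) = ½×9.81×1.17×10.3×11.5 = 678.
q = √678 = 26.0 m²/s.
V₁ = q/y₁ = 22.3 m/s; Fr₁ = V₁/√(g·y₁) = 6.57.

Fr₁ = 6.57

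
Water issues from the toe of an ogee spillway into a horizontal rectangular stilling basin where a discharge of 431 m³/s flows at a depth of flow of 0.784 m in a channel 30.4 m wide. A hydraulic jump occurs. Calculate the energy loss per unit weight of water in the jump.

ΔE = 10.4 m

q = Q/b = 431/30.4 = 14.2 m²/s; V₁ = q/y₁ = 18.1 m/s. Fr₁ = V₁/√(g·y₁) = 6.52.
Conjugate-depth relation: y₂/y₁ = ½[√(1 + 8Fr₁²) − 1] = ½[√341.2 − 1] = 8.74.
y₂ = 8.74 × 0.784 = 6.85 m.
Head loss: ΔE = (y₂ − y₁)³/(4y₁y₂) = (6.85 − 0.784)³/(4×0.784×6.85) = 223/21.5 = 10.4 m.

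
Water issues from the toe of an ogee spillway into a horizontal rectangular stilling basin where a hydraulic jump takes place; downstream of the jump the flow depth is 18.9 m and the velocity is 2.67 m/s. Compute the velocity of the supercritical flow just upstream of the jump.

Fr₂ = V₂/√(g·y₂) = 2.67/√(9.81×18.9) = 0.196.
Applying the sequent-depth relation in reverse, y₁/y₂ = ½[√(1 + 8Fr₂²) − 1] = ½[√1.308 − 1] = 0.0718.
y₁ = 0.0718 × 18.9 = 1.36 m.
V₁ = q/y₁ = 50.5/1.36 = 37.2 m/s.

V₁ = 37.2 m/s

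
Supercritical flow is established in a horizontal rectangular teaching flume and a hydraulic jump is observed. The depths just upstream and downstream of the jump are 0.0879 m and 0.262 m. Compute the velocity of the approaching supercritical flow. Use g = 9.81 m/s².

For a rectangular channel the momentum equation gives q² = ½·g·y₁·y₂·(y₁ + y₂) = ½×9.81×0.0879×0.262×0.350 = 0.0395.
q = √0.0395 = 0.199 m²/s.
V₁ = q/y₁ = 0.199/0.0879 = 2.26 m/s.

V₁ = 2.26 m/s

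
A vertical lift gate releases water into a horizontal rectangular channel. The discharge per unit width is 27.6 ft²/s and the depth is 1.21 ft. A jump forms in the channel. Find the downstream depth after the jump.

V₁ = q/y₁ = 27.6/1.21 = 22.8 ft/s. Fr₁ = V₁/√(g·y₁) = 22.8/√(32.2×1.21) = 3.65.
Conjugate-depth relation: y₂/y₁ = ½[√(1 + 8Fr₁²) − 1] = ½[√107.8 − 1] = 4.69.
y₂ = 4.69 × 1.21 = 5.68 ft.

y₂ = 5.68 ft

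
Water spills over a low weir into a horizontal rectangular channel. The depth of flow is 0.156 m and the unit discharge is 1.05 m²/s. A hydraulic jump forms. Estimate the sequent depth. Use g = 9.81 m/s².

V₁ = q/y₁ = 1.05/0.156 = 6.73 m/s. Fr₁ = V₁/√(g·y₁) = 6.73/√(9.81×0.156) = 5.44.
Bélanger equation: y₂/y₁ = ½[√(1 + 8Fr₁²) − 1] = ½[√237.8 − 1] = 7.21.
y₂ = 7.21 × 0.156 = 1.12 m.

y₂ = 1.12 m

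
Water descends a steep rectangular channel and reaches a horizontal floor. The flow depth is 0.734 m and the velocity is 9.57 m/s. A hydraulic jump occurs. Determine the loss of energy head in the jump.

Fr₁ = V₁/√(g·y₁) = 9.57/√(9.81×0.734) = 3.57.
Bélanger equation: y₂/y₁ = ½[√(1 + 8Fr₁²) − 1] = ½[√102.8 − 1] = 4.57.
y₂ = 4.57 × 0.734 = 3.35 m.
q = V₁·y₁ = 9.57 × 0.734 = 7.02 m²/s. V₂ = q/y₂ = 7.02/3.35 = 2.09 m/s. E₁ = y₁ + V₁²/2g = 5.40 m; E₂ = y₂ + V₂²/2g = 3.58 m. ΔE = E₁ − E₂ = 1.83 m.

ΔE = 1.83 m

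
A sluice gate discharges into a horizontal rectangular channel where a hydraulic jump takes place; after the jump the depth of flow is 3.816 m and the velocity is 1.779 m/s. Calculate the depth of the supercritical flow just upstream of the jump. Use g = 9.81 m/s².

Fr₂ = V₂/√(g·y₂) = 1.779/√(9.81×3.816) = 0.2908.
Applying the sequent-depth relation in reverse, y₁/y₂ = ½[√(1 + 8Fr₂²) − 1] = ½[√1.6763 − 1] = 0.1474.
y₁ = 0.1474 × 3.816 = 0.5624 m.

y₁ = 0.5624 m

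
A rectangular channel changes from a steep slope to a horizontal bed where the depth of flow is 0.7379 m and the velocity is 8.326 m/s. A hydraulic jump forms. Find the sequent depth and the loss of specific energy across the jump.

y₂ = 2.881 m; ΔE = 1.158 m

Fr₁ = V₁/√(g·y₁) = 8.326/√(9.81×0.7379) = 3.095.
From the momentum equation for a rectangular channel, y₂/y₁ = ½[√(1 + 8Fr₁²) − 1] = ½[√77.612 − 1] = 3.905.
y₂ = 3.905 × 0.7379 = 2.881 m.
q = V₁·y₁ = 8.326 × 0.7379 = 6.144 m²/s. V₂ = q/y₂ = 6.144/2.881 = 2.132 m/s. E₁ = y₁ + V₁²/2g = 4.271 m; E₂ = y₂ + V₂²/2g = 3.113 m. ΔE = E₁ − E₂ = 1.158 m.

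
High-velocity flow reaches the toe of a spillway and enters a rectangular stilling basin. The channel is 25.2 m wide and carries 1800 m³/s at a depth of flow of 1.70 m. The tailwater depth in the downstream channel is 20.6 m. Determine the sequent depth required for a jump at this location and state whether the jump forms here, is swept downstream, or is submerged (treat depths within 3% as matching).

y₂ = 23.9 m; the jump is swept downstream

q = Q/b = 1800/25.2 = 71.4 m²/s; V₁ = q/y₁ = 42.0 m/s. Fr₁ = V₁/√(g·y₁) = 10.3.
Bélanger equation: y₂/y₁ = ½[√(1 + 8Fr₁²) − 1] = ½[√847.9 − 1] = 14.1.
y₂ = 14.1 × 1.70 = 23.9 m.
Tailwater y_tw = 20.6 m: y_tw < y₂, so the jump is swept downstream.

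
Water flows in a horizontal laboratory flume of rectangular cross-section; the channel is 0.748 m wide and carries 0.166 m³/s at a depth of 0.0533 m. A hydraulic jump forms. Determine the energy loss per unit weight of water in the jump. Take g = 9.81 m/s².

q = Q/b = 0.166/0.748 = 0.222 m²/s; V₁ = q/y₁ = 4.16 m/s. Fr₁ = V₁/√(g·y₁) = 5.76.
Sequent-depth ratio: y₂/y₁ = ½[√(1 + 8Fr₁²) − 1] = ½[√266.2 − 1] = 7.66.
y₂ = 7.66 × 0.0533 = 0.408 m.
V₂ = q/y₂ = 0.222/0.408 = 0.544 m/s. E₁ = y₁ + V₁²/2g = 0.937 m; E₂ = y₂ + V₂²/2g = 0.423 m. ΔE = E₁ − E₂ = 0.514 m.

ΔE = 0.514 m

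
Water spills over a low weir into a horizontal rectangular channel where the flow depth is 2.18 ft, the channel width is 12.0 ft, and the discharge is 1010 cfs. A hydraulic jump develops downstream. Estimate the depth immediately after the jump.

y₂ = 13.2 ft

q = Q/b = 1010/12.0 = 84.2 ft²/s; V₁ = q/y₁ = 38.6 ft/s. Fr₁ = V₁/√(g·y₁) = 4.61.
From the momentum equation for a rectangular channel, y₂/y₁ = ½[√(1 + 8Fr₁²) − 1] = ½[√170.9 − 1] = 6.04.
y₂ = 6.04 × 2.18 = 13.2 ft.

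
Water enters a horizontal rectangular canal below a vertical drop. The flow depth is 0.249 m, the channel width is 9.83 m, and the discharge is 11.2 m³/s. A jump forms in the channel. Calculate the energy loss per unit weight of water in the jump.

ΔE = 0.323 m

q = Q/b = 11.2/9.83 = 1.14 m²/s; V₁ = q/y₁ = 4.58 m/s. Fr₁ = V₁/√(g·y₁) = 2.93.
By Bélanger, y₂/y₁ = ½[√(1 + 8Fr₁²) − 1] = ½[√69.57 − 1] = 3.67.
y₂ = 3.67 × 0.249 = 0.914 m.
Head loss: ΔE = (y₂ − y₁)³/(4y₁y₂) = (0.914 − 0.249)³/(4×0.249×0.914) = 0.294/0.910 = 0.323 m.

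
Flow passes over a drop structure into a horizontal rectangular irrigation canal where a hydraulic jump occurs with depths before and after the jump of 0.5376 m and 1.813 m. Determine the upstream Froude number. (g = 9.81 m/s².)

Fr₁ = 2.715

For a rectangular channel the momentum equation gives q² = ½·g·y₁·y₂·(y₁ + y₂) = ½×9.81×0.5376×1.813×2.351 = 11.24.
q = √11.24 = 3.352 m²/s.
V₁ = q/y₁ = 6.236 m/s; Fr₁ = V₁/√(g·y₁) = 2.715.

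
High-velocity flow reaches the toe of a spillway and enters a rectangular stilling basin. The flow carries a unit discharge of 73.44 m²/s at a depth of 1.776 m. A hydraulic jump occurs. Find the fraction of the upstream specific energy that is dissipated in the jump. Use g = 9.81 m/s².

V₁ = q/y₁ = 73.44/1.776 = 41.35 m/s. Fr₁ = V₁/√(g·y₁) = 41.35/√(9.81×1.776) = 9.907.
Sequent-depth ratio: y₂/y₁ = ½[√(1 + 8Fr₁²) − 1] = ½[√786.16 − 1] = 13.52.
y₂ = 13.52 × 1.776 = 24.01 m.
E₁ = y₁ + V₁²/2g = 88.93 m. ΔE = (y₂ − y₁)³/(4y₁y₂) = 64.44 m. ΔE/E₁ = 64.44/88.93 = 0.725.

ΔE/E₁ = 0.725 (72.5%)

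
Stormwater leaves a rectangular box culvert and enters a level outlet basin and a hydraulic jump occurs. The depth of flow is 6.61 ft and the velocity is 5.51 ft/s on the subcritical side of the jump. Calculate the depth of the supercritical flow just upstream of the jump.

y₁ = 1.53 ft

Fr₂ = V₂/√(g·y₂) = 5.51/√(32.2×6.61) = 0.378.
Since the conjugate-depth ratio holds either way, y₁/y₂ = ½[√(1 + 8Fr₂²) − 1] = ½[√2.141 − 1] = 0.232.
y₁ = 0.232 × 6.61 = 1.53 ft.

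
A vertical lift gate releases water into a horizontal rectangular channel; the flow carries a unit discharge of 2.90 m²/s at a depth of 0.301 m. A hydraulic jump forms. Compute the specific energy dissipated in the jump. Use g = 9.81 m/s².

V₁ = q/y₁ = 2.90/0.301 = 9.63 m/s. Fr₁ = V₁/√(g·y₁) = 9.63/√(9.81×0.301) = 5.61.
From the momentum equation for a rectangular channel, y₂/y₁ = ½[√(1 + 8Fr₁²) − 1] = ½[√252.5 − 1] = 7.44.
y₂ = 7.44 × 0.301 = 2.24 m.
Head loss: ΔE = (y₂ − y₁)³/(4y₁y₂) = (2.24 − 0.301)³/(4×0.301×2.24) = 7.30/2.70 = 2.71 m.

ΔE = 2.71 m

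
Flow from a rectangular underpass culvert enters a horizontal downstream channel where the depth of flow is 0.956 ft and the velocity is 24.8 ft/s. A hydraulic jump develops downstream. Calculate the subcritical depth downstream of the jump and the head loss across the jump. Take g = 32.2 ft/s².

y₂ = 5.58 ft; ΔE = 4.64 ft

Fr₁ = V₁/√(g·y₁) = 24.8/√(32.2×0.956) = 4.47.
Conjugate-depth relation: y₂/y₁ = ½[√(1 + 8Fr₁²) − 1] = ½[√160.8 − 1] = 5.84.
y₂ = 5.84 × 0.956 = 5.58 ft.
q = V₁·y₁ = 24.8 × 0.956 = 23.7 ft²/s. V₂ = q/y₂ = 23.7/5.58 = 4.25 ft/s. E₁ = y₁ + V₁²/2g = 10.5 ft; E₂ = y₂ + V₂²/2g = 5.86 ft. ΔE = E₁ − E₂ = 4.64 ft.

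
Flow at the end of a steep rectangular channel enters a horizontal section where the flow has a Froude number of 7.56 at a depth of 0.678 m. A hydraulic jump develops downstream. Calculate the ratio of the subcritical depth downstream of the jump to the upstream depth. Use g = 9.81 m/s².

y₂/y₁ = 10.2

Fr₁ = 7.56 (given).
Bélanger equation: y₂/y₁ = ½[√(1 + 8Fr₁²) − 1] = ½[√458.2 − 1] = 10.2.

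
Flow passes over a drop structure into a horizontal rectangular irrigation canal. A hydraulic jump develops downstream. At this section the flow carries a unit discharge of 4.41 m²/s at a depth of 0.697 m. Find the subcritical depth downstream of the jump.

y₂ = 2.06 m

V₁ = q/y₁ = 4.41/0.697 = 6.33 m/s. Fr₁ = V₁/√(g·y₁) = 6.33/√(9.81×0.697) = 2.42.
By Bélanger, y₂/y₁ = ½[√(1 + 8Fr₁²) − 1] = ½[√47.84 − 1] = 2.96.
y₂ = 2.96 × 0.697 = 2.06 m.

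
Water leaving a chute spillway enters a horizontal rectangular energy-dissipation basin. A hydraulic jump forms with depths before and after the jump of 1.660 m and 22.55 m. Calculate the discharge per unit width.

For a rectangular channel the momentum equation gives q² = ½·g·y₁·y₂·(y₁ + y₂) = ½×9.81×1.660×22.55×24.21 = 4445.
q = √4445 = 66.67 m²/s.

q = 66.67 m²/s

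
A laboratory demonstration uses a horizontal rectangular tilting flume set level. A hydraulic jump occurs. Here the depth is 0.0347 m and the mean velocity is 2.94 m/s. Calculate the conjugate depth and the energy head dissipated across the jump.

Fr₁ = V₁/√(g·y₁) = 2.94/√(9.81×0.0347) = 5.04.
From the momentum equation for a rectangular channel, y₂/y₁ = ½[√(1 + 8Fr₁²) − 1] = ½[√204.1 − 1] = 6.64.
y₂ = 6.64 × 0.0347 = 0.231 m.
Head loss: ΔE = (y₂ − y₁)³/(4y₁y₂) = (0.231 − 0.0347)³/(4×0.0347×0.231) = 0.00751/0.0320 = 0.235 m.

y₂ = 0.231 m; ΔE = 0.235 m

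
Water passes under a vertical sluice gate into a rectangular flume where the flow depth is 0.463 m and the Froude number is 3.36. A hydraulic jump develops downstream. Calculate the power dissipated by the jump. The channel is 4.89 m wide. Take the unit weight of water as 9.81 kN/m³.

P = 152 kW

Fr₁ = 3.36 (given).
From the momentum equation for a rectangular channel, y₂/y₁ = ½[√(1 + 8Fr₁²) − 1] = ½[√91.32 − 1] = 4.28.
y₂ = 4.28 × 0.463 = 1.98 m.
V₁ = Fr₁·√(g·y₁) = 3.36×√(9.81×0.463) = 7.16 m/s; q = V₁·y₁ = 3.32 m²/s. V₂ = q/y₂ = 3.32/1.98 = 1.67 m/s. E₁ = y₁ + V₁²/2g = 3.08 m; E₂ = y₂ + V₂²/2g = 2.12 m. ΔE = E₁ − E₂ = 0.953 m.
Q = q·b = 3.32 × 4.89 = 16.2 m³/s. P = γ·Q·ΔE = 9.81 × 16.2 × 0.953 = 152 kW.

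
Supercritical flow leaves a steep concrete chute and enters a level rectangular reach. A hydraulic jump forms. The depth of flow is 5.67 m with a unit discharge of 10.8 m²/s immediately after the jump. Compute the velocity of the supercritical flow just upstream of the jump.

V₂ = q/y₂ = 10.8/5.67 = 1.90 m/s; Fr₂ = V₂/√(g·y₂) = 0.255.
From the momentum equation (using Fr₂), y₁/y₂ = ½[√(1 + 8Fr₂²) − 1] = ½[√1.522 − 1] = 0.117.
y₁ = 0.117 × 5.67 = 0.662 m.
V₁ = q/y₁ = 10.8/0.662 = 16.3 m/s.

V₁ = 16.3 m/s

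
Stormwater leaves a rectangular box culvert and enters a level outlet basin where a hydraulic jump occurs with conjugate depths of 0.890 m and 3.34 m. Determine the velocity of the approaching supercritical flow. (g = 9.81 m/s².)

For a rectangular channel the momentum equation gives q² = ½·g·y₁·y₂·(y₁ + y₂) = ½×9.81×0.890×3.34×4.23 = 61.7.
q = √61.7 = 7.85 m²/s.
V₁ = q/y₁ = 7.85/0.890 = 8.82 m/s.

V₁ = 8.82 m/s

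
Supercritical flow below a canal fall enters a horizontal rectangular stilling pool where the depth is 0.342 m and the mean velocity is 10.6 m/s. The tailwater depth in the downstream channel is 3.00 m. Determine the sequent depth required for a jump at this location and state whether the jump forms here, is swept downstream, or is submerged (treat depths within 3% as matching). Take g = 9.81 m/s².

Fr₁ = V₁/√(g·y₁) = 10.6/√(9.81×0.342) = 5.79.
Conjugate-depth relation: y₂/y₁ = ½[√(1 + 8Fr₁²) − 1] = ½[√268.9 − 1] = 7.70.
y₂ = 7.70 × 0.342 = 2.63 m.
Tailwater y_tw = 3.00 m: y_tw > y₂, so the jump is submerged.

y₂ = 2.63 m; the jump is submerged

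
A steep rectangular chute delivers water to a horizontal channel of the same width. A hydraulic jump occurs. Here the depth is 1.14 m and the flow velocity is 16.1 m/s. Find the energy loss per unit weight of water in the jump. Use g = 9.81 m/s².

Fr₁ = V₁/√(g·y₁) = 16.1/√(9.81×1.14) = 4.81.
By Bélanger, y₂/y₁ = ½[√(1 + 8Fr₁²) − 1] = ½[√186.4 − 1] = 6.33.
y₂ = 6.33 × 1.14 = 7.21 m.
Head loss: ΔE = (y₂ − y₁)³/(4y₁y₂) = (7.21 − 1.14)³/(4×1.14×7.21) = 224/32.9 = 6.81 m.

ΔE = 6.81 m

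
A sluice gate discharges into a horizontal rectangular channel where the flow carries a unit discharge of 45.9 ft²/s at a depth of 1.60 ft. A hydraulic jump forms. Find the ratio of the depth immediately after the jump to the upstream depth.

y₂/y₁ = 5.17

V₁ = q/y₁ = 45.9/1.60 = 28.7 ft/s. Fr₁ = V₁/√(g·y₁) = 28.7/√(32.2×1.60) = 4.00.
By Bélanger, y₂/y₁ = ½[√(1 + 8Fr₁²) − 1] = ½[√128.8 − 1] = 5.17.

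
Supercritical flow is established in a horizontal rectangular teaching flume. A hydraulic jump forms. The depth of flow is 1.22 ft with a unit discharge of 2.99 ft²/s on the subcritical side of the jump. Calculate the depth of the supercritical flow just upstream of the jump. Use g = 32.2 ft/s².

V₂ = q/y₂ = 2.99/1.22 = 2.45 ft/s; Fr₂ = V₂/√(g·y₂) = 0.391.
The Bélanger relation is symmetric: y₁/y₂ = ½[√(1 + 8Fr₂²) − 1] = ½[√2.223 − 1] = 0.246.
y₁ = 0.246 × 1.22 = 0.300 ft.

y₁ = 0.300 ft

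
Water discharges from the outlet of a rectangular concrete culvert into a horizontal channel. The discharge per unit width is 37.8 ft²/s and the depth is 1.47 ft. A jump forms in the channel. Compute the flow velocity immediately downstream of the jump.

V₁ = q/y₁ = 37.8/1.47 = 25.7 ft/s. Fr₁ = V₁/√(g·y₁) = 25.7/√(32.2×1.47) = 3.74.
From the momentum equation for a rectangular channel, y₂/y₁ = ½[√(1 + 8Fr₁²) − 1] = ½[√112.8 − 1] = 4.81.
y₂ = 4.81 × 1.47 = 7.07 ft.
V₂ = q/y₂ = 37.8/7.07 = 5.35 ft/s.

V₂ = 5.35 ft/s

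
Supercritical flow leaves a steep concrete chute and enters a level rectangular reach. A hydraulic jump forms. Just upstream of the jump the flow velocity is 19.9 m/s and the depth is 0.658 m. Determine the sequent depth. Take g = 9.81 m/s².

y₂ = 6.97 m

Fr₁ = V₁/√(g·y₁) = 19.9/√(9.81×0.658) = 7.83.
By Bélanger, y₂/y₁ = ½[√(1 + 8Fr₁²) − 1] = ½[√491.8 − 1] = 10.6.
y₂ = 10.6 × 0.658 = 6.97 m.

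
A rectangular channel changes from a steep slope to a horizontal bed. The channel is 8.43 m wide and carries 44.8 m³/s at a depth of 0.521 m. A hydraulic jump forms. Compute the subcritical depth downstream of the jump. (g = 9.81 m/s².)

y₂ = 3.07 m

q = Q/b = 44.8/8.43 = 5.31 m²/s; V₁ = q/y₁ = 10.2 m/s. Fr₁ = V₁/√(g·y₁) = 4.51.
Bélanger equation: y₂/y₁ = ½[√(1 + 8Fr₁²) − 1] = ½[√163.9 − 1] = 5.90.
y₂ = 5.90 × 0.521 = 3.07 m.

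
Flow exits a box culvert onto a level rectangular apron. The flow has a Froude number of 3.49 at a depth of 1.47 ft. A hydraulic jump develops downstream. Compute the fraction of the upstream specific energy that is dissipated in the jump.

ΔE/E₁ = 0.328 (32.8%)

Fr₁ = 3.49 (given).
From the momentum equation for a rectangular channel, y₂/y₁ = ½[√(1 + 8Fr₁²) − 1] = ½[√98.44 − 1] = 4.46.
y₂ = 4.46 × 1.47 = 6.56 ft.
E₁ = y₁(1 + Fr₁²/2) = 1.47×(1 + 3.49²/2) = 10.4 ft. ΔE = (y₂ − y₁)³/(4y₁y₂) = 3.42 ft. ΔE/E₁ = 3.42/10.4 = 0.328.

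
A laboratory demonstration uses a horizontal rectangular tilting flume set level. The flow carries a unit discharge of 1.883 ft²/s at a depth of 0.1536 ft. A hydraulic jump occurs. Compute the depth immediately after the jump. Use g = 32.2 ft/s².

V₁ = q/y₁ = 1.883/0.1536 = 12.26 ft/s. Fr₁ = V₁/√(g·y₁) = 12.26/√(32.2×0.1536) = 5.512.
Bélanger equation: y₂/y₁ = ½[√(1 + 8Fr₁²) − 1] = ½[√244.09 − 1] = 7.312.
y₂ = 7.312 × 0.1536 = 1.123 ft.

y₂ = 1.123 ft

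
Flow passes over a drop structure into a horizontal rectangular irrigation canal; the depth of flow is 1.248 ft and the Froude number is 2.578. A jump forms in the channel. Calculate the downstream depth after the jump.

Fr₁ = 2.578 (given).
By Bélanger, y₂/y₁ = ½[√(1 + 8Fr₁²) − 1] = ½[√54.169 − 1] = 3.180.
y₂ = 3.180 × 1.248 = 3.969 ft.

y₂ = 3.969 ft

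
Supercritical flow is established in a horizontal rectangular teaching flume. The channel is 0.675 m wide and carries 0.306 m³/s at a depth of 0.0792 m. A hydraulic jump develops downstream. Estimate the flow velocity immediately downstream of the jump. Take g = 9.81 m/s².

q = Q/b = 0.306/0.675 = 0.453 m²/s; V₁ = q/y₁ = 5.72 m/s. Fr₁ = V₁/√(g·y₁) = 6.49.
By Bélanger, y₂/y₁ = ½[√(1 + 8Fr₁²) − 1] = ½[√338.4 − 1] = 8.70.
y₂ = 8.70 × 0.0792 = 0.689 m.
V₂ = q/y₂ = 0.453/0.689 = 0.658 m/s.

V₂ = 0.658 m/s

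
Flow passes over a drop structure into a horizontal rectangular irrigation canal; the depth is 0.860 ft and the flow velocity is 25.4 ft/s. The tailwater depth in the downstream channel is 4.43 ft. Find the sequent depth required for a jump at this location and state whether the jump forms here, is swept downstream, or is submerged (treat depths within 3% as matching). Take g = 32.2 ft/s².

Fr₁ = V₁/√(g·y₁) = 25.4/√(32.2×0.860) = 4.83.
Bélanger equation: y₂/y₁ = ½[√(1 + 8Fr₁²) − 1] = ½[√187.4 − 1] = 6.34.
y₂ = 6.34 × 0.860 = 5.46 ft.
Tailwater y_tw = 4.43 ft: y_tw < y₂, so the jump is swept downstream.

y₂ = 5.46 ft; the jump is swept downstream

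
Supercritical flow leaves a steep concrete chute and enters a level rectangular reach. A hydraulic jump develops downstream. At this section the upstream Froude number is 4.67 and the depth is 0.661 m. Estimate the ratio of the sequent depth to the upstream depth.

y₂/y₁ = 6.12

Fr₁ = 4.67 (given).
Bélanger equation: y₂/y₁ = ½[√(1 + 8Fr₁²) − 1] = ½[√175.5 − 1] = 6.12.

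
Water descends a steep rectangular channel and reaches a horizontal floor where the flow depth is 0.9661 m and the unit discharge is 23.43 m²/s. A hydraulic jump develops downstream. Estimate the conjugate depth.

V₁ = q/y₁ = 23.43/0.9661 = 24.25 m/s. Fr₁ = V₁/√(g·y₁) = 24.25/√(9.81×0.9661) = 7.878.
From the momentum equation for a rectangular channel, y₂/y₁ = ½[√(1 + 8Fr₁²) − 1] = ½[√497.48 − 1] = 10.65.
y₂ = 10.65 × 0.9661 = 10.29 m.

y₂ = 10.29 m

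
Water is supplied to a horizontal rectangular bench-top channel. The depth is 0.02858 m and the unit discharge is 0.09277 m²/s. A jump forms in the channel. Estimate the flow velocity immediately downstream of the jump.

V₂ = 0.3966 m/s

V₁ = q/y₁ = 0.09277/0.02858 = 3.246 m/s. Fr₁ = V₁/√(g·y₁) = 3.246/√(9.81×0.02858) = 6.130.
Bélanger equation: y₂/y₁ = ½[√(1 + 8Fr₁²) − 1] = ½[√301.64 − 1] = 8.184.
y₂ = 8.184 × 0.02858 = 0.2339 m.
V₂ = q/y₂ = 0.09277/0.2339 = 0.3966 m/s.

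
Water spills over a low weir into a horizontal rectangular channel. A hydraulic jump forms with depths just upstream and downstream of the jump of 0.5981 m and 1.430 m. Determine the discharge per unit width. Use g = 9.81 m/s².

For a rectangular channel the momentum equation gives q² = ½·g·y₁·y₂·(y₁ + y₂) = ½×9.81×0.5981×1.430×2.028 = 8.508.
q = √8.508 = 2.917 m²/s.

q = 2.917 m²/s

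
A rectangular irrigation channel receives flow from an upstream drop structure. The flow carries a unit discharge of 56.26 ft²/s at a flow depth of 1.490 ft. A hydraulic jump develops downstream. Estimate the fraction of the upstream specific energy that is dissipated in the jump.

V₁ = q/y₁ = 56.26/1.490 = 37.76 ft/s. Fr₁ = V₁/√(g·y₁) = 37.76/√(32.2×1.490) = 5.451.
By Bélanger, y₂/y₁ = ½[√(1 + 8Fr₁²) − 1] = ½[√238.72 − 1] = 7.225.
y₂ = 7.225 × 1.490 = 10.77 ft.
E₁ = y₁ + V₁²/2g = 23.63 ft. ΔE = (y₂ − y₁)³/(4y₁y₂) = 12.44 ft. ΔE/E₁ = 12.44/23.63 = 0.526.

ΔE/E₁ = 0.526 (52.6%)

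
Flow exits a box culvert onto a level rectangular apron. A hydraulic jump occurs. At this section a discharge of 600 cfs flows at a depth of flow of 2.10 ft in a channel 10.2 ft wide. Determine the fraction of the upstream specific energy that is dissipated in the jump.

q = Q/b = 600/10.2 = 58.8 ft²/s; V₁ = q/y₁ = 28.0 ft/s. Fr₁ = V₁/√(g·y₁) = 3.41.
By Bélanger, y₂/y₁ = ½[√(1 + 8Fr₁²) − 1] = ½[√93.83 − 1] = 4.34.
y₂ = 4.34 × 2.10 = 9.12 ft.
E₁ = y₁ + V₁²/2g = 14.3 ft. ΔE = (y₂ − y₁)³/(4y₁y₂) = 4.52 ft. ΔE/E₁ = 4.52/14.3 = 0.316.

ΔE/E₁ = 0.316 (31.6%)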